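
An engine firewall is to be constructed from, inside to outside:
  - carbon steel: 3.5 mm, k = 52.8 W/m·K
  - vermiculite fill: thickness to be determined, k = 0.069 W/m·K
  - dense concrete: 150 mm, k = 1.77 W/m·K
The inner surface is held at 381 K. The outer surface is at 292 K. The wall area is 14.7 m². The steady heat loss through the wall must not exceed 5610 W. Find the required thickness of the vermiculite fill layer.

Treating each layer as a thermal resistance in series:
R_carbon steel = L/(kA) = 0.0035/(52.8×14.7) = 4.509×10^-6 K/W
R_dense concrete = L/(kA) = 0.15/(1.77×14.7) = 0.005765 K/W
Sum of the known resistances R_other = 0.00577 K/W
Required total resistance R_tot = ΔT/Q_allow = 89/5610 = 0.01586 K/W
R_vermiculite fill = R_tot − R_other = 0.0101 K/W
L = R·k·A = 0.0101×0.069×14.7

L ≈ 10.2 mm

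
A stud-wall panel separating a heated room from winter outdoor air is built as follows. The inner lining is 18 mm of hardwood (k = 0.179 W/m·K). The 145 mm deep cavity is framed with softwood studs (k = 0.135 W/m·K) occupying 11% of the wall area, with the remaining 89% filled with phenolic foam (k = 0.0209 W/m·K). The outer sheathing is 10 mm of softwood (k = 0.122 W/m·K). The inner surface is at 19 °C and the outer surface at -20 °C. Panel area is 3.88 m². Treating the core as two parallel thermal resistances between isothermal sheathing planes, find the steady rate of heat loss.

Sheathing layers in series; stud and cavity paths in parallel between them.
R_inner = 0.018/(0.179×3.88) = 0.02592 K/W
R_stud  = 0.145/(0.135×0.11×3.88) = 2.517 K/W
R_cav   = 0.145/(0.0209×0.89×3.88) = 2.009 K/W
1/R_core = 1/R_stud + 1/R_cav → R_core = 1.117 K/W
R_outer = 0.01/(0.122×3.88) = 0.02113 K/W
R_total = 1.164 K/W
Q = ΔT/R_total = 39/1.164

Q ≈ 33.5 W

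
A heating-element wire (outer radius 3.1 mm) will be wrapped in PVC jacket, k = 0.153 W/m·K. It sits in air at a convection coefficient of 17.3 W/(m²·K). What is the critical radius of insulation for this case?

For a cylinder r_cr = k/h = 0.153/17.3
r_cr = 8.84 mm; since the bare radius (3.1 mm) is below r_cr, adding a thin layer of insulation will *increase* heat loss.

r_cr ≈ 8.84 mm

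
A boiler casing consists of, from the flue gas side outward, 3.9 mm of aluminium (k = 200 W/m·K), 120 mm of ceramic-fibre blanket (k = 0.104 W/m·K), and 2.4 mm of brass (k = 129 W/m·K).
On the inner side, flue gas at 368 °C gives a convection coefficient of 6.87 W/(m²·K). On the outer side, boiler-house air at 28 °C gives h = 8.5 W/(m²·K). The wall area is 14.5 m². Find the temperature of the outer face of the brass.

T ≈ 56.2 °C

Thermal resistances in series:
R_inner film = 1/(h_i·A) = 1/(6.87×14.5) = 0.01004 K/W
R_aluminium = L/(kA) = 0.0039/(200×14.5) = 1.345×10^-6 K/W
R_ceramic-fibre blanket = L/(kA) = 0.12/(0.104×14.5) = 0.07958 K/W
R_brass = L/(kA) = 0.0024/(129×14.5) = 1.283×10^-6 K/W
R_outer film = 1/(h_o·A) = 1/(8.5×14.5) = 0.008114 K/W
R_total = 0.09773 K/W;  Q = ΔT/R_total = 340/0.09773 = 3479 W
T_interface = T_inner − Q·ΣR(inner→interface) = 368 − 3480×0.08962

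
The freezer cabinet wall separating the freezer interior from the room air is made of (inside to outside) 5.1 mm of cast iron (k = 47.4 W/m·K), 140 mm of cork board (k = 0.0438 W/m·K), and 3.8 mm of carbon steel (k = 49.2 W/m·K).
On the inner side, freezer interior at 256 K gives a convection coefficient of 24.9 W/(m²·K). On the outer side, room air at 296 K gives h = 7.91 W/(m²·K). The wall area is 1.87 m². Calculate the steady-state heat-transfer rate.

Thermal resistances in series:
R_inner film = 1/(h_i·A) = 1/(24.9×1.87) = 0.02148 K/W
R_cast iron = L/(kA) = 0.0051/(47.4×1.87) = 5.754×10^-5 K/W
R_cork board = L/(kA) = 0.14/(0.0438×1.87) = 1.709 K/W
R_carbon steel = L/(kA) = 0.0038/(49.2×1.87) = 4.13×10^-5 K/W
R_outer film = 1/(h_o·A) = 1/(7.91×1.87) = 0.06761 K/W
R_total = 1.798 K/W
Q = ΔT / R_total = 40 / 1.798

Q ≈ 22.2 W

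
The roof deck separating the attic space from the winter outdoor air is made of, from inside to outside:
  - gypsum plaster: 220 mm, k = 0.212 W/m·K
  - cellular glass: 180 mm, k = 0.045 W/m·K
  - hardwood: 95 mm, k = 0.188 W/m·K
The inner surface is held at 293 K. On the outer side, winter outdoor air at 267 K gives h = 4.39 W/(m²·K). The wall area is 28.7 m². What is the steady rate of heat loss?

Q ≈ 129 W

Thermal resistances in series:
R_gypsum plaster = L/(kA) = 0.22/(0.212×28.7) = 0.03616 K/W
R_cellular glass = L/(kA) = 0.18/(0.045×28.7) = 0.1394 K/W
R_hardwood = L/(kA) = 0.095/(0.188×28.7) = 0.01761 K/W
R_outer film = 1/(h_o·A) = 1/(4.39×28.7) = 0.007937 K/W
R_total = 0.2011 K/W
Q = ΔT / R_total = 26 / 0.2011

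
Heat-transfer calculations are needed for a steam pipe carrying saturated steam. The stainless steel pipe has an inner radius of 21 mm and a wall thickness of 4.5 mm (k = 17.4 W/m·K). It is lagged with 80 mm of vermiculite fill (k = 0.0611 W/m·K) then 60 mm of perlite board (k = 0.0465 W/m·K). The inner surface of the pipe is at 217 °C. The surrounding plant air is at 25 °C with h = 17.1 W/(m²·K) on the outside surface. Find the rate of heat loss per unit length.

q′ ≈ 36.2 W/m

For a radial system each layer contributes R = ln(r_out/r_in)/(2πkL); films add R = 1/(hA).
R_stainless steel pipe wall = ln(25.5/21)/(2π×17.4×1) = 0.001776 K/W
R_vermiculite fill = ln(105.5/25.5)/(2π×0.0611×1) = 3.699 K/W
R_perlite board = ln(165.5/105.5)/(2π×0.0465×1) = 1.541 K/W
R_outer film = 1/(h_o·2πr_oL) = 1/(17.1×2π×0.1655×1) = 0.05624 K/W
R_total = 5.298 K/W
Q = ΔT/R_total = 192/5.298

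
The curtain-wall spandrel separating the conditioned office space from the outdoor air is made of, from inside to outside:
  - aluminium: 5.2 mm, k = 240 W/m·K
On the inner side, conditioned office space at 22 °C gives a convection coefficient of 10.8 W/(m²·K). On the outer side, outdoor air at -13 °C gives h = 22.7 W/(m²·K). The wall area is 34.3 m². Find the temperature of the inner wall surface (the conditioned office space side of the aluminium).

Series thermal resistances:
R_inner film = 1/(h_i·A) = 1/(10.8×34.3) = 0.002699 K/W
R_aluminium = L/(kA) = 0.0052/(240×34.3) = 6.317×10^-7 K/W
R_outer film = 1/(h_o·A) = 1/(22.7×34.3) = 0.001284 K/W
R_total = 0.003984 K/W;  Q = ΔT/R_total = 35/0.003984 = 8784 W
T_interface = T_inner − Q·ΣR(inner→interface) = 22 − 8780×0.002699

T ≈ -1.71 °C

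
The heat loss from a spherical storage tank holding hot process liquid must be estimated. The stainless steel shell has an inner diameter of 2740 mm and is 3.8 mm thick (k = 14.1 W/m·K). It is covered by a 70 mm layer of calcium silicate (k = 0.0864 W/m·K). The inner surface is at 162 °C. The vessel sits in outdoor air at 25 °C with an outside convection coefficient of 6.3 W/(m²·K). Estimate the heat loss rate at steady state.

Q ≈ 3550 W

For a spherical shell R = (1/r₁ − 1/r₂)/(4πk); film R = 1/(h·4πr²). In series:
R_stainless steel shell = (1/1.37 − 1/1.3738)/(4π×14.1) = 1.139×10^-5 K/W
R_calcium silicate = (1/1.3738 − 1/1.4438)/(4π×0.0864) = 0.0325 K/W
R_outer film = 1/(h·4πr_o²) = 1/(6.3×4π×1.4438²) = 0.006059 K/W
R_total = 0.03858 K/W
Q = ΔT/R_total = 137/0.03858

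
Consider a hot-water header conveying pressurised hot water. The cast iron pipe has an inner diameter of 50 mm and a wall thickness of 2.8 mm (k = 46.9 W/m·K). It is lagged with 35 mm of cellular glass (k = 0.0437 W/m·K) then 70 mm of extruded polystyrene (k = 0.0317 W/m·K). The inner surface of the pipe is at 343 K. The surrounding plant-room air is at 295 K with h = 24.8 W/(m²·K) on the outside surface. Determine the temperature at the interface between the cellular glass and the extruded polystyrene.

Cylindrical conduction, so R = ln(r₂/r₁)/(2πkL) per layer, in series:
R_cast iron pipe wall = ln(27.8/25)/(2π×46.9×1) = 3.603×10^-4 K/W
R_cellular glass = ln(62.8/27.8)/(2π×0.0437×1) = 2.968 K/W
R_extruded polystyrene = ln(132.8/62.8)/(2π×0.0317×1) = 3.76 K/W
R_outer film = 1/(h_o·2πr_oL) = 1/(24.8×2π×0.1328×1) = 0.04832 K/W
R_total = 6.777 K/W
Q = ΔT/R_total = 48/6.777
Q = 7.08 W/m
T_interface = T_inner − Q·ΣR(inner→interface) = 343 − 7.08×2.968

T ≈ 322 K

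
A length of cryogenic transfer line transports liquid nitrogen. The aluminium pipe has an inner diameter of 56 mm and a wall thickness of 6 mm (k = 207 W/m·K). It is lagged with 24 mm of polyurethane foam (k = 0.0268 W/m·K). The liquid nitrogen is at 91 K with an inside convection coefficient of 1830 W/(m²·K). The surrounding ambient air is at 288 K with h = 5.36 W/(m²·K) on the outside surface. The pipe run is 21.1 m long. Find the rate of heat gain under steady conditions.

Q ≈ 1130 W

Treating each annulus and film as a series resistance:
R_inner film = 1/(h_i·2πr₁L) = 1/(1830×2π×0.028×21.1) = 1.472×10^-4 K/W
R_aluminium pipe wall = ln(34/28)/(2π×207×21.1) = 7.075×10^-6 K/W
R_polyurethane foam = ln(58/34)/(2π×0.0268×21.1) = 0.1503 K/W
R_outer film = 1/(h_o·2πr_oL) = 1/(5.36×2π×0.058×21.1) = 0.02426 K/W
R_total = 0.1747 K/W
Q = ΔT/R_total = 197/0.1747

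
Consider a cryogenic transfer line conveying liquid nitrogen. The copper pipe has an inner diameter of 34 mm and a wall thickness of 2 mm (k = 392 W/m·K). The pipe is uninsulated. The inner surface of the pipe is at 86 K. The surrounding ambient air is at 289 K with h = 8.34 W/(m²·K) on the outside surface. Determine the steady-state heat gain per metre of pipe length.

Radial resistances (cylindrical: R_cond = ln(r_o/r_i)/(2πkL), R_conv = 1/(h·2πrL)):
R_copper pipe wall = ln(19/17)/(2π×392×1) = 4.516×10^-5 K/W
R_outer film = 1/(h_o·2πr_oL) = 1/(8.34×2π×0.019×1) = 1.004 K/W
R_total = 1.004 K/W
Q = ΔT/R_total = 203/1.004

q′ ≈ 202 W/m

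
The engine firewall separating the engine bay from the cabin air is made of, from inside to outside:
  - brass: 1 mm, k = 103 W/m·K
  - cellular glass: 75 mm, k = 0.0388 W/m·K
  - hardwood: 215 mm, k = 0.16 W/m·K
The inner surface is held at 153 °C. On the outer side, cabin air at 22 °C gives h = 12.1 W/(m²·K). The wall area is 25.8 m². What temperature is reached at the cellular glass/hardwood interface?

T ≈ 77.6 °C

Thermal resistances in series:
R_brass = L/(kA) = 0.001/(103×25.8) = 3.763×10^-7 K/W
R_cellular glass = L/(kA) = 0.075/(0.0388×25.8) = 0.07492 K/W
R_hardwood = L/(kA) = 0.215/(0.16×25.8) = 0.05208 K/W
R_outer film = 1/(h_o·A) = 1/(12.1×25.8) = 0.003203 K/W
R_total = 0.1302 K/W;  Q = ΔT/R_total = 131/0.1302 = 1006 W
T_interface = T_inner − Q·ΣR(inner→interface) = 153 − 1010×0.07492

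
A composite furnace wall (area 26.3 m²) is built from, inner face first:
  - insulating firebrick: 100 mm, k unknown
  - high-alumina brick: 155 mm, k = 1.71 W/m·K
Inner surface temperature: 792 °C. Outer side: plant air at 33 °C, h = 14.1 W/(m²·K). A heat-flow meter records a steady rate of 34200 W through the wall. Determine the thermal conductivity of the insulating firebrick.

Treating each layer as a thermal resistance in series:
R_high-alumina brick = L/(kA) = 0.155/(1.71×26.3) = 0.003447 K/W
R_outer film = 1/(h_o·A) = 1/(14.1×26.3) = 0.002697 K/W
Sum of known resistances R_other = 0.006143 K/W
Total R = ΔT/Q = 759/34200 = 0.02219 K/W
R_insulating firebrick = R_total − R_other = 0.01605 K/W
k = L/(R·A) = 0.1/(0.01605×26.3)

k ≈ 0.237 W/(m·K)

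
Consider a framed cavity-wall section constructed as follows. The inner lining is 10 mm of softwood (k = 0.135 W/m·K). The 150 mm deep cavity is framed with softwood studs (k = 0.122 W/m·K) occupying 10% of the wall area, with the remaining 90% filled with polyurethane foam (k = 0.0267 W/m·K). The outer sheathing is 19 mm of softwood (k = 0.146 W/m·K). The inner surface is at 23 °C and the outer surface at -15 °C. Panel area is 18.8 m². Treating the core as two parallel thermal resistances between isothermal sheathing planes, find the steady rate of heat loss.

Sheathing layers in series; stud and cavity paths in parallel between them.
R_inner = 0.01/(0.135×18.8) = 0.00394 K/W
R_stud  = 0.15/(0.122×0.1×18.8) = 0.654 K/W
R_cav   = 0.15/(0.0267×0.9×18.8) = 0.332 K/W
1/R_core = 1/R_stud + 1/R_cav → R_core = 0.2202 K/W
R_outer = 0.019/(0.146×18.8) = 0.006922 K/W
R_total = 0.2311 K/W
Q = ΔT/R_total = 38/0.2311

Q ≈ 164 W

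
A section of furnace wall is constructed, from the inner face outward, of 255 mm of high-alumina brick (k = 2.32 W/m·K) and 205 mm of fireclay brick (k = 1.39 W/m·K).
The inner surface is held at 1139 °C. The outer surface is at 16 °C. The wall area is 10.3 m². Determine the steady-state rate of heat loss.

Q ≈ 44900 W

Using the resistance-network approach (series):
R_high-alumina brick = L/(kA) = 0.255/(2.32×10.3) = 0.01067 K/W
R_fireclay brick = L/(kA) = 0.205/(1.39×10.3) = 0.01432 K/W
R_total = 0.02499 K/W
Q = ΔT / R_total = 1123 / 0.02499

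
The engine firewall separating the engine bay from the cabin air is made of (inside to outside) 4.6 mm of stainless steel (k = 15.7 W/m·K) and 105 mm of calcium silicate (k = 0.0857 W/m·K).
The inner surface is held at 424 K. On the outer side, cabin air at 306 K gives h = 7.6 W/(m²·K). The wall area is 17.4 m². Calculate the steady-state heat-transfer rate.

Treating each layer as a thermal resistance in series:
R_stainless steel = L/(kA) = 0.0046/(15.7×17.4) = 1.684×10^-5 K/W
R_calcium silicate = L/(kA) = 0.105/(0.0857×17.4) = 0.07041 K/W
R_outer film = 1/(h_o·A) = 1/(7.6×17.4) = 0.007562 K/W
R_total = 0.07799 K/W
Q = ΔT / R_total = 118 / 0.07799

Q ≈ 1510 W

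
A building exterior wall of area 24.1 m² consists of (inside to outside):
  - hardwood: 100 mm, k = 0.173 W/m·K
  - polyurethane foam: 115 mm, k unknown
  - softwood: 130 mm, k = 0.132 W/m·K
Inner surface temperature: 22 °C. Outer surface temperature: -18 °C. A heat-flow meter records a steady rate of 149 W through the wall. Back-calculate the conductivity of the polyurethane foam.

k ≈ 0.0234 W/(m·K)

Model the wall as resistances in series:
R_hardwood = L/(kA) = 0.1/(0.173×24.1) = 0.02398 K/W
R_softwood = L/(kA) = 0.13/(0.132×24.1) = 0.04087 K/W
Sum of known resistances R_other = 0.06485 K/W
Total R = ΔT/Q = 40/149 = 0.2685 K/W
R_polyurethane foam = R_total − R_other = 0.2036 K/W
k = L/(R·A) = 0.115/(0.2036×24.1)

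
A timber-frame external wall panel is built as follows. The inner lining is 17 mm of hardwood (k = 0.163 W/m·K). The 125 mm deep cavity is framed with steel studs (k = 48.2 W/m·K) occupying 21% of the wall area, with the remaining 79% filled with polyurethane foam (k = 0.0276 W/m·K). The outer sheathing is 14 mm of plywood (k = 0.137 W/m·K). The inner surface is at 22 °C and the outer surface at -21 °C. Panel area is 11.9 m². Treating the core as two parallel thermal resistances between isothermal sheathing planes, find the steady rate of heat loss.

Sheathing layers in series; stud and cavity paths in parallel between them.
R_inner = 0.017/(0.163×11.9) = 0.008764 K/W
R_stud  = 0.125/(48.2×0.21×11.9) = 0.001038 K/W
R_cav   = 0.125/(0.0276×0.79×11.9) = 0.4818 K/W
1/R_core = 1/R_stud + 1/R_cav → R_core = 0.001036 K/W
R_outer = 0.014/(0.137×11.9) = 0.008587 K/W
R_total = 0.01839 K/W
Q = ΔT/R_total = 43/0.01839

Q ≈ 2340 W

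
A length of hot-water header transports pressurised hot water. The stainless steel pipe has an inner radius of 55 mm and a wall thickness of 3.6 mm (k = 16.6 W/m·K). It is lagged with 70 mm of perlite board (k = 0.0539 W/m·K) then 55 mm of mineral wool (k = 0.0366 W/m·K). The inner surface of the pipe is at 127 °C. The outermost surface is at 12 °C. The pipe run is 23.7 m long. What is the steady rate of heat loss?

Treating each annulus and film as a series resistance:
R_stainless steel pipe wall = ln(58.6/55)/(2π×16.6×23.7) = 2.565×10^-5 K/W
R_perlite board = ln(128.6/58.6)/(2π×0.0539×23.7) = 0.09792 K/W
R_mineral wool = ln(183.6/128.6)/(2π×0.0366×23.7) = 0.06533 K/W
R_total = 0.1633 K/W
Q = ΔT/R_total = 115/0.1633

Q ≈ 704 W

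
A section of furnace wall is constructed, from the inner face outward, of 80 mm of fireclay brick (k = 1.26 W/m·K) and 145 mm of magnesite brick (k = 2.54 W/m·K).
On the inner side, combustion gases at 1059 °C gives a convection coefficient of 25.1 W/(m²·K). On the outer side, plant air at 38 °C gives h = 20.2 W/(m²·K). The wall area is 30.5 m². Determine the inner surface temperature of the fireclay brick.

Thermal resistances in series:
R_inner film = 1/(h_i·A) = 1/(25.1×30.5) = 0.001306 K/W
R_fireclay brick = L/(kA) = 0.08/(1.26×30.5) = 0.002082 K/W
R_magnesite brick = L/(kA) = 0.145/(2.54×30.5) = 0.001872 K/W
R_outer film = 1/(h_o·A) = 1/(20.2×30.5) = 0.001623 K/W
R_total = 0.006883 K/W;  Q = ΔT/R_total = 1021/0.006883 = 148300 W
T_interface = T_inner − Q·ΣR(inner→interface) = 1059 − 148000×0.001306

T ≈ 865 °C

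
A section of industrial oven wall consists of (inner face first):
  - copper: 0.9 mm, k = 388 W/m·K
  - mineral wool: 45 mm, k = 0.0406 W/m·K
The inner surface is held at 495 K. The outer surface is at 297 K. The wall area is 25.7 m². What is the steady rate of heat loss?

Thermal resistances in series:
R_copper = L/(kA) = 0.0009/(388×25.7) = 9.026×10^-8 K/W
R_mineral wool = L/(kA) = 0.045/(0.0406×25.7) = 0.04313 K/W
R_total = 0.04313 K/W
Q = ΔT / R_total = 198 / 0.04313

Q ≈ 4590 W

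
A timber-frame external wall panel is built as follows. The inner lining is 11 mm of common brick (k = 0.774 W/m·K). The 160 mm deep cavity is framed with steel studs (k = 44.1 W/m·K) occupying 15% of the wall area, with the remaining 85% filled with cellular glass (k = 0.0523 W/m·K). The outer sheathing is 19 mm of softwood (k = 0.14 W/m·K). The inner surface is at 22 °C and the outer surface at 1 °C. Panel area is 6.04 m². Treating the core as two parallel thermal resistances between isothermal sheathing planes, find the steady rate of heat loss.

Q ≈ 729 W

Sheathing layers in series; stud and cavity paths in parallel between them.
R_inner = 0.011/(0.774×6.04) = 0.002353 K/W
R_stud  = 0.16/(44.1×0.15×6.04) = 0.004005 K/W
R_cav   = 0.16/(0.0523×0.85×6.04) = 0.5959 K/W
1/R_core = 1/R_stud + 1/R_cav → R_core = 0.003978 K/W
R_outer = 0.019/(0.14×6.04) = 0.02247 K/W
R_total = 0.0288 K/W
Q = ΔT/R_total = 21/0.0288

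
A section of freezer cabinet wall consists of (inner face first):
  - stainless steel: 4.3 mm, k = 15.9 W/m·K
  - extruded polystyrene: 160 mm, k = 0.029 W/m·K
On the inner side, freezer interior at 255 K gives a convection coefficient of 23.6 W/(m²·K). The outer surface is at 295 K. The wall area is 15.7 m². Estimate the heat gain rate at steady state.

Model the wall as resistances in series:
R_inner film = 1/(h_i·A) = 1/(23.6×15.7) = 0.002699 K/W
R_stainless steel = L/(kA) = 0.0043/(15.9×15.7) = 1.723×10^-5 K/W
R_extruded polystyrene = L/(kA) = 0.16/(0.029×15.7) = 0.3514 K/W
R_total = 0.3541 K/W
Q = ΔT / R_total = 40 / 0.3541

Q ≈ 113 W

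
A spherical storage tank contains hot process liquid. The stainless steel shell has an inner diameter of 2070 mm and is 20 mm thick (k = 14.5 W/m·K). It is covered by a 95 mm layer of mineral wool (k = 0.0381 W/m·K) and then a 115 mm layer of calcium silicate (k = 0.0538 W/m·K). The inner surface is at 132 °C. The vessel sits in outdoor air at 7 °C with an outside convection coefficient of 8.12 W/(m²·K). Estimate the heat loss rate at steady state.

Spherical conduction: R = (1/r_in − 1/r_out)/(4πk) per layer; series-sum.
R_stainless steel shell = (1/1.035 − 1/1.055)/(4π×14.5) = 1.005×10^-4 K/W
R_mineral wool = (1/1.055 − 1/1.15)/(4π×0.0381) = 0.1635 K/W
R_calcium silicate = (1/1.15 − 1/1.265)/(4π×0.0538) = 0.1169 K/W
R_outer film = 1/(h·4πr_o²) = 1/(8.12×4π×1.265²) = 0.006124 K/W
R_total = 0.2867 K/W
Q = ΔT/R_total = 125/0.2867

Q ≈ 436 W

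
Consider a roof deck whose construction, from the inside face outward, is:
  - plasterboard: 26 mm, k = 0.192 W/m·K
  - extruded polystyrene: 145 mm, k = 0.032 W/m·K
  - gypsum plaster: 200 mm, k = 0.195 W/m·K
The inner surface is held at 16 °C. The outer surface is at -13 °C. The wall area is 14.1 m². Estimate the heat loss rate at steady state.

Q ≈ 71.8 W

Model the wall as resistances in series:
R_plasterboard = L/(kA) = 0.026/(0.192×14.1) = 0.009604 K/W
R_extruded polystyrene = L/(kA) = 0.145/(0.032×14.1) = 0.3214 K/W
R_gypsum plaster = L/(kA) = 0.2/(0.195×14.1) = 0.07274 K/W
R_total = 0.4037 K/W
Q = ΔT / R_total = 29 / 0.4037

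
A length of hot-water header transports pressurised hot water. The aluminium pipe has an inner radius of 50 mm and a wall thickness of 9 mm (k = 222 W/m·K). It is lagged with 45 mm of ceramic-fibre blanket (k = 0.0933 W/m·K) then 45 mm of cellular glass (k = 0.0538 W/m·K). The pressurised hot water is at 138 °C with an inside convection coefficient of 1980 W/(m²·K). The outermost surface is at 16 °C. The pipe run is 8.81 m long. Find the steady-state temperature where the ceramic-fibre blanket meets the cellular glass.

T ≈ 79.9 °C

Cylindrical conduction, so R = ln(r₂/r₁)/(2πkL) per layer, in series:
R_inner film = 1/(h_i·2πr₁L) = 1/(1980×2π×0.05×8.81) = 1.825×10^-4 K/W
R_aluminium pipe wall = ln(59/50)/(2π×222×8.81) = 1.347×10^-5 K/W
R_ceramic-fibre blanket = ln(104/59)/(2π×0.0933×8.81) = 0.1098 K/W
R_cellular glass = ln(149/104)/(2π×0.0538×8.81) = 0.1207 K/W
R_total = 0.2307 K/W
Q = ΔT/R_total = 122/0.2307
Q = 529 W
T_interface = T_inner − Q·ΣR(inner→interface) = 138 − 529×0.11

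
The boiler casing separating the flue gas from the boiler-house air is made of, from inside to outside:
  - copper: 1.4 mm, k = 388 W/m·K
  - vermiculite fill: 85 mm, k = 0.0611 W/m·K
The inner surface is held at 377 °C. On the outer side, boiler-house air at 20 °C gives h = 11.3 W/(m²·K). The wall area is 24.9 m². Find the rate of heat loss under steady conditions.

Q ≈ 6010 W

Model the wall as resistances in series:
R_copper = L/(kA) = 0.0014/(388×24.9) = 1.449×10^-7 K/W
R_vermiculite fill = L/(kA) = 0.085/(0.0611×24.9) = 0.05587 K/W
R_outer film = 1/(h_o·A) = 1/(11.3×24.9) = 0.003554 K/W
R_total = 0.05942 K/W
Q = ΔT / R_total = 357 / 0.05942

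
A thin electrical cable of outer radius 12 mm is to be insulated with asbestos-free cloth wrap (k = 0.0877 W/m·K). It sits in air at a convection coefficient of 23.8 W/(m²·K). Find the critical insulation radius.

r_cr ≈ 3.68 mm

For a cylinder r_cr = k/h = 0.0877/23.8
r_cr = 3.68 mm; since the bare radius (12 mm) is above r_cr, any added insulation will reduce heat loss.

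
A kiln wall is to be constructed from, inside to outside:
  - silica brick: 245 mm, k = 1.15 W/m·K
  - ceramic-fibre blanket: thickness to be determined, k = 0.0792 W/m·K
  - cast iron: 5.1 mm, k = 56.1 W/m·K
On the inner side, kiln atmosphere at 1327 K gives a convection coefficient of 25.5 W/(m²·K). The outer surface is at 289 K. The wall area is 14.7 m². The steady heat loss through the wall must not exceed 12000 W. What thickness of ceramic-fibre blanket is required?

L ≈ 80.7 mm

Model the wall as resistances in series:
R_inner film = 1/(h_i·A) = 1/(25.5×14.7) = 0.002668 K/W
R_silica brick = L/(kA) = 0.245/(1.15×14.7) = 0.01449 K/W
R_cast iron = L/(kA) = 0.0051/(56.1×14.7) = 6.184×10^-6 K/W
Sum of the known resistances R_other = 0.01717 K/W
Required total resistance R_tot = ΔT/Q_allow = 1038/12000 = 0.0865 K/W
R_ceramic-fibre blanket = R_tot − R_other = 0.06933 K/W
L = R·k·A = 0.06933×0.0792×14.7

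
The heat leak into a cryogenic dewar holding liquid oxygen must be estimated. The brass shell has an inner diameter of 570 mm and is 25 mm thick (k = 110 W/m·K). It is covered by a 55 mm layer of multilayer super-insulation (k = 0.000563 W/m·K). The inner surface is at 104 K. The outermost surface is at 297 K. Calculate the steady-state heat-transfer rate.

Q ≈ 2.81 W

For a spherical shell R = (1/r₁ − 1/r₂)/(4πk); film R = 1/(h·4πr²). In series:
R_brass shell = (1/0.285 − 1/0.31)/(4π×110) = 2.047×10^-4 K/W
R_multilayer super-insulation = (1/0.31 − 1/0.365)/(4π×0.000563) = 68.71 K/W
R_total = 68.71 K/W
Q = ΔT/R_total = 193/68.71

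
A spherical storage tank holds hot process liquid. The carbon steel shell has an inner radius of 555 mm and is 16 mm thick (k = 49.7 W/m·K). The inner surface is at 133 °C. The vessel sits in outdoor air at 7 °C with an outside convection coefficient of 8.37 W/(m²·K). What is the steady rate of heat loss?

Q ≈ 4310 W

Radial (spherical) resistances in series:
R_carbon steel shell = (1/0.555 − 1/0.571)/(4π×49.7) = 8.084×10^-5 K/W
R_outer film = 1/(h·4πr_o²) = 1/(8.37×4π×0.571²) = 0.02916 K/W
R_total = 0.02924 K/W
Q = ΔT/R_total = 126/0.02924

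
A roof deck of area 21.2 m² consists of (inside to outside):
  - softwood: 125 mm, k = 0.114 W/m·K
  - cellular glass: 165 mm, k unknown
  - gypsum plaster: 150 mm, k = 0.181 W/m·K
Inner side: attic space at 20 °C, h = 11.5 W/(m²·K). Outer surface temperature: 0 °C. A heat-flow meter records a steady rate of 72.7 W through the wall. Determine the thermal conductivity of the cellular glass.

Using the resistance-network approach (series):
R_inner film = 1/(h_i·A) = 1/(11.5×21.2) = 0.004102 K/W
R_softwood = L/(kA) = 0.125/(0.114×21.2) = 0.05172 K/W
R_gypsum plaster = L/(kA) = 0.15/(0.181×21.2) = 0.03909 K/W
Sum of known resistances R_other = 0.09491 K/W
Total R = ΔT/Q = 20/72.7 = 0.2751 K/W
R_cellular glass = R_total − R_other = 0.1802 K/W
k = L/(R·A) = 0.165/(0.1802×21.2)

k ≈ 0.0432 W/(m·K)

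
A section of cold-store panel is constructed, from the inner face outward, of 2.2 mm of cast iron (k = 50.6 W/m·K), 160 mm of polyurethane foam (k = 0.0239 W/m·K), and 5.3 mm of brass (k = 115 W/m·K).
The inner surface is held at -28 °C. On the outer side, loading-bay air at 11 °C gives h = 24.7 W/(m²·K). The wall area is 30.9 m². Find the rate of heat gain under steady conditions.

Model the wall as resistances in series:
R_cast iron = L/(kA) = 0.0022/(50.6×30.9) = 1.407×10^-6 K/W
R_polyurethane foam = L/(kA) = 0.16/(0.0239×30.9) = 0.2167 K/W
R_brass = L/(kA) = 0.0053/(115×30.9) = 1.491×10^-6 K/W
R_outer film = 1/(h_o·A) = 1/(24.7×30.9) = 0.00131 K/W
R_total = 0.218 K/W
Q = ΔT / R_total = 39 / 0.218

Q ≈ 179 W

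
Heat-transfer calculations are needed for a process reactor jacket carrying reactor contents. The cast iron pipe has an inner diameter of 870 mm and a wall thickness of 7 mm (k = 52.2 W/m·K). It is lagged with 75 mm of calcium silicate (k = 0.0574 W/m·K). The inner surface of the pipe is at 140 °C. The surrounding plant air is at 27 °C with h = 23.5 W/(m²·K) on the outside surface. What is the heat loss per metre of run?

For a radial system each layer contributes R = ln(r_out/r_in)/(2πkL); films add R = 1/(hA).
R_cast iron pipe wall = ln(442/435)/(2π×52.2×1) = 4.867×10^-5 K/W
R_calcium silicate = ln(517/442)/(2π×0.0574×1) = 0.4346 K/W
R_outer film = 1/(h_o·2πr_oL) = 1/(23.5×2π×0.517×1) = 0.0131 K/W
R_total = 0.4477 K/W
Q = ΔT/R_total = 113/0.4477

q′ ≈ 252 W/m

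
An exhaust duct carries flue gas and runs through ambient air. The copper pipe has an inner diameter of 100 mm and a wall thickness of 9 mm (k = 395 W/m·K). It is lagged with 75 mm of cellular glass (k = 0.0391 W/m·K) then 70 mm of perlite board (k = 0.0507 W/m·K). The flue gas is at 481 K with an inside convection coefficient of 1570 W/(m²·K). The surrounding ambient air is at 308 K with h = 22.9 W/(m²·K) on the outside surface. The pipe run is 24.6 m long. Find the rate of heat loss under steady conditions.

Q ≈ 907 W

Treating each annulus and film as a series resistance:
R_inner film = 1/(h_i·2πr₁L) = 1/(1570×2π×0.05×24.6) = 8.242×10^-5 K/W
R_copper pipe wall = ln(59/50)/(2π×395×24.6) = 2.711×10^-6 K/W
R_cellular glass = ln(134/59)/(2π×0.0391×24.6) = 0.1357 K/W
R_perlite board = ln(204/134)/(2π×0.0507×24.6) = 0.05363 K/W
R_outer film = 1/(h_o·2πr_oL) = 1/(22.9×2π×0.204×24.6) = 0.001385 K/W
R_total = 0.1908 K/W
Q = ΔT/R_total = 173/0.1908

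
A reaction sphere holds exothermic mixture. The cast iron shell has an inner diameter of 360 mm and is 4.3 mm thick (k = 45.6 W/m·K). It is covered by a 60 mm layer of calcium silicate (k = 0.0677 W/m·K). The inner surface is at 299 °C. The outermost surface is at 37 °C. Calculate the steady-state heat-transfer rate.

Radial (spherical) resistances in series:
R_cast iron shell = (1/0.18 − 1/0.1843)/(4π×45.6) = 2.262×10^-4 K/W
R_calcium silicate = (1/0.1843 − 1/0.2443)/(4π×0.0677) = 1.566 K/W
R_total = 1.567 K/W
Q = ΔT/R_total = 262/1.567

Q ≈ 167 W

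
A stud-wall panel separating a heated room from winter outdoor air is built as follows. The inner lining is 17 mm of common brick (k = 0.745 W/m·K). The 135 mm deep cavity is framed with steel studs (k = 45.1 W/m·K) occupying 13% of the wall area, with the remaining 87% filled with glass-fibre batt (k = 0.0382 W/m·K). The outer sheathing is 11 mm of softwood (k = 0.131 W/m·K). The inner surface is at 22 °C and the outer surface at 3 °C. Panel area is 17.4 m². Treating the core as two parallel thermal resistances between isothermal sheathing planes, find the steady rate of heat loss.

Q ≈ 2550 W

Sheathing layers in series; stud and cavity paths in parallel between them.
R_inner = 0.017/(0.745×17.4) = 0.001311 K/W
R_stud  = 0.135/(45.1×0.13×17.4) = 0.001323 K/W
R_cav   = 0.135/(0.0382×0.87×17.4) = 0.2335 K/W
1/R_core = 1/R_stud + 1/R_cav → R_core = 0.001316 K/W
R_outer = 0.011/(0.131×17.4) = 0.004826 K/W
R_total = 0.007453 K/W
Q = ΔT/R_total = 19/0.007453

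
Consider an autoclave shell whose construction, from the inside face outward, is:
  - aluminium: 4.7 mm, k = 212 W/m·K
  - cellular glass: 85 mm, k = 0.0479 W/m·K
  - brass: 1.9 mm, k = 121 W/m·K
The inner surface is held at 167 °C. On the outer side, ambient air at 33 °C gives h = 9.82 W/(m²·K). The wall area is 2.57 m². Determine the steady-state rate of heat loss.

Using the resistance-network approach (series):
R_aluminium = L/(kA) = 0.0047/(212×2.57) = 8.626×10^-6 K/W
R_cellular glass = L/(kA) = 0.085/(0.0479×2.57) = 0.6905 K/W
R_brass = L/(kA) = 0.0019/(121×2.57) = 6.11×10^-6 K/W
R_outer film = 1/(h_o·A) = 1/(9.82×2.57) = 0.03962 K/W
R_total = 0.7301 K/W
Q = ΔT / R_total = 134 / 0.7301

Q ≈ 184 W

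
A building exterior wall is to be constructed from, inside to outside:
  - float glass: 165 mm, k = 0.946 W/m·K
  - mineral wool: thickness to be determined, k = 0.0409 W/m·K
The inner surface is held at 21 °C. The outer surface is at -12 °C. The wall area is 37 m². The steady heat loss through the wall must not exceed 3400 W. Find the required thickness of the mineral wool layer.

Thermal resistances in series:
R_float glass = L/(kA) = 0.165/(0.946×37) = 0.004714 K/W
Sum of the known resistances R_other = 0.004714 K/W
Required total resistance R_tot = ΔT/Q_allow = 33/3400 = 0.009706 K/W
R_mineral wool = R_tot − R_other = 0.004992 K/W
L = R·k·A = 0.004992×0.0409×37

L ≈ 7.55 mm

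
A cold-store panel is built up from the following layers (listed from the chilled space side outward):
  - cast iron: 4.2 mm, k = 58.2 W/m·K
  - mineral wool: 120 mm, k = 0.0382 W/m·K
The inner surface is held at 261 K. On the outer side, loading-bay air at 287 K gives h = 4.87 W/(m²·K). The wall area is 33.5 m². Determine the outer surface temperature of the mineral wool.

T ≈ 285 K

Treating each layer as a thermal resistance in series:
R_cast iron = L/(kA) = 0.0042/(58.2×33.5) = 2.154×10^-6 K/W
R_mineral wool = L/(kA) = 0.12/(0.0382×33.5) = 0.09377 K/W
R_outer film = 1/(h_o·A) = 1/(4.87×33.5) = 0.00613 K/W
R_total = 0.0999 K/W;  Q = ΔT/R_total = 26/0.0999 = 260.3 W
T_interface = T_inner + Q·ΣR(inner→interface) = 261 + 260×0.09377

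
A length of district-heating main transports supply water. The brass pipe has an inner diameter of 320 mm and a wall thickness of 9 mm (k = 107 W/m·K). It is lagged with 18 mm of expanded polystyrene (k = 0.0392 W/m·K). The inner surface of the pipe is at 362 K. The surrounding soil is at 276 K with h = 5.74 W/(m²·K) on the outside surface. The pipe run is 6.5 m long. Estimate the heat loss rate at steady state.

Per-layer cylindrical resistances, series-summed:
R_brass pipe wall = ln(169/160)/(2π×107×6.5) = 1.252×10^-5 K/W
R_expanded polystyrene = ln(187/169)/(2π×0.0392×6.5) = 0.06322 K/W
R_outer film = 1/(h_o·2πr_oL) = 1/(5.74×2π×0.187×6.5) = 0.02281 K/W
R_total = 0.08604 K/W
Q = ΔT/R_total = 86/0.08604

Q ≈ 1000 W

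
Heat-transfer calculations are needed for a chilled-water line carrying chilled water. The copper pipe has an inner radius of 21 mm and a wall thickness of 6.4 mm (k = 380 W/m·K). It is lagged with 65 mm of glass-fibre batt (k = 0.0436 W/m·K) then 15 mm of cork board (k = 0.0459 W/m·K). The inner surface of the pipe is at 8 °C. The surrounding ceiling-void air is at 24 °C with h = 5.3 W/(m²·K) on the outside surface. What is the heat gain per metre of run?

q′ ≈ 3.05 W/m

For a radial system each layer contributes R = ln(r_out/r_in)/(2πkL); films add R = 1/(hA).
R_copper pipe wall = ln(27.4/21)/(2π×380×1) = 1.114×10^-4 K/W
R_glass-fibre batt = ln(92.4/27.4)/(2π×0.0436×1) = 4.437 K/W
R_cork board = ln(107.4/92.4)/(2π×0.0459×1) = 0.5216 K/W
R_outer film = 1/(h_o·2πr_oL) = 1/(5.3×2π×0.1074×1) = 0.2796 K/W
R_total = 5.239 K/W
Q = ΔT/R_total = 16/5.239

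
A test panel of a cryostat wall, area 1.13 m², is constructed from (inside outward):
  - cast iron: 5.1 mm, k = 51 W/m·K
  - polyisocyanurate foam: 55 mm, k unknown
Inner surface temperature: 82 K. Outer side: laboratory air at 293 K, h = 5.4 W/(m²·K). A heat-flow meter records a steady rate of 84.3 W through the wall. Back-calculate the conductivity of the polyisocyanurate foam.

Series thermal resistances:
R_cast iron = L/(kA) = 0.0051/(51×1.13) = 8.85×10^-5 K/W
R_outer film = 1/(h_o·A) = 1/(5.4×1.13) = 0.1639 K/W
Sum of known resistances R_other = 0.164 K/W
Total R = ΔT/Q = 211/84.3 = 2.503 K/W
R_polyisocyanurate foam = R_total − R_other = 2.339 K/W
k = L/(R·A) = 0.055/(2.339×1.13)

k ≈ 0.0208 W/(m·K)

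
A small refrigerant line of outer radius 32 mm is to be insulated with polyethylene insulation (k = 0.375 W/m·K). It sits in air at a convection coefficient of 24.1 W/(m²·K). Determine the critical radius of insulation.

r_cr ≈ 15.6 mm

For a cylinder r_cr = k/h = 0.375/24.1
r_cr = 15.6 mm; since the bare radius (32 mm) is above r_cr, any added insulation will reduce heat loss.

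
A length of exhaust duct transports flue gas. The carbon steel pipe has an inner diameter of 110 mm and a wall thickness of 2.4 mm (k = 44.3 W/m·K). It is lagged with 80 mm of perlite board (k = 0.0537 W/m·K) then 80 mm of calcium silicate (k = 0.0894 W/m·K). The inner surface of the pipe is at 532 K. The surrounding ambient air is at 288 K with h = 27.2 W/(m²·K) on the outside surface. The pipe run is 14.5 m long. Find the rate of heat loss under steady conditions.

Radial resistances (cylindrical: R_cond = ln(r_o/r_i)/(2πkL), R_conv = 1/(h·2πrL)):
R_carbon steel pipe wall = ln(57.4/55)/(2π×44.3×14.5) = 1.058×10^-5 K/W
R_perlite board = ln(137.4/57.4)/(2π×0.0537×14.5) = 0.1784 K/W
R_calcium silicate = ln(217.4/137.4)/(2π×0.0894×14.5) = 0.05634 K/W
R_outer film = 1/(h_o·2πr_oL) = 1/(27.2×2π×0.2174×14.5) = 0.001856 K/W
R_total = 0.2366 K/W
Q = ΔT/R_total = 244/0.2366

Q ≈ 1030 W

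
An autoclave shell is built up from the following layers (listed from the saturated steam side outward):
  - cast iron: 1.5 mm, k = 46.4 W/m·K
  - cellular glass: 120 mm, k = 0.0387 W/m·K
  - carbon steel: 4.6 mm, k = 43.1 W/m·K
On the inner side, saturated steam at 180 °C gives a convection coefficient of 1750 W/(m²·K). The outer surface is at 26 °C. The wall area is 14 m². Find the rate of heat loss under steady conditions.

Q ≈ 695 W

Thermal resistances in series:
R_inner film = 1/(h_i·A) = 1/(1750×14) = 4.082×10^-5 K/W
R_cast iron = L/(kA) = 0.0015/(46.4×14) = 2.309×10^-6 K/W
R_cellular glass = L/(kA) = 0.12/(0.0387×14) = 0.2215 K/W
R_carbon steel = L/(kA) = 0.0046/(43.1×14) = 7.623×10^-6 K/W
R_total = 0.2215 K/W
Q = ΔT / R_total = 154 / 0.2215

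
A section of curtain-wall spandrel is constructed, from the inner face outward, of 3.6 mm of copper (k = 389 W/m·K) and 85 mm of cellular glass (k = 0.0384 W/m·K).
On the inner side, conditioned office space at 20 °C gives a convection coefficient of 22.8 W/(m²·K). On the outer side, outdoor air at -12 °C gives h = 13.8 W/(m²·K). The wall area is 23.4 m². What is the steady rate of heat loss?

Treating each layer as a thermal resistance in series:
R_inner film = 1/(h_i·A) = 1/(22.8×23.4) = 0.001874 K/W
R_copper = L/(kA) = 0.0036/(389×23.4) = 3.955×10^-7 K/W
R_cellular glass = L/(kA) = 0.085/(0.0384×23.4) = 0.0946 K/W
R_outer film = 1/(h_o·A) = 1/(13.8×23.4) = 0.003097 K/W
R_total = 0.09957 K/W
Q = ΔT / R_total = 32 / 0.09957

Q ≈ 321 W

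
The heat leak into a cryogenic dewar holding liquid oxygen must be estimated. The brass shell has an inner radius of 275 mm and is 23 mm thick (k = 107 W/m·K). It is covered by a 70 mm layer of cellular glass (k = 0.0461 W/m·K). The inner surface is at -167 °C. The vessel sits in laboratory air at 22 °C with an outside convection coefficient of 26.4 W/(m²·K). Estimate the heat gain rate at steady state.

Q ≈ 168 W

Spherical conduction: R = (1/r_in − 1/r_out)/(4πk) per layer; series-sum.
R_brass shell = (1/0.275 − 1/0.298)/(4π×107) = 2.087×10^-4 K/W
R_cellular glass = (1/0.298 − 1/0.368)/(4π×0.0461) = 1.102 K/W
R_outer film = 1/(h·4πr_o²) = 1/(26.4×4π×0.368²) = 0.02226 K/W
R_total = 1.124 K/W
Q = ΔT/R_total = 189/1.124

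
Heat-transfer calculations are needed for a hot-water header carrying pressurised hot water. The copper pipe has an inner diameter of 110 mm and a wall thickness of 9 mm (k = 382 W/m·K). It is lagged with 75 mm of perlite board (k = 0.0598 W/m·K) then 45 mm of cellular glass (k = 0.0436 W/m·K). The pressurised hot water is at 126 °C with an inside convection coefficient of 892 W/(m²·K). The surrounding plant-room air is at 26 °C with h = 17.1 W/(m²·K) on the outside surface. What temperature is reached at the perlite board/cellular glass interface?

T ≈ 60.2 °C

Treating each annulus and film as a series resistance:
R_inner film = 1/(h_i·2πr₁L) = 1/(892×2π×0.055×1) = 0.003244 K/W
R_copper pipe wall = ln(64/55)/(2π×382×1) = 6.314×10^-5 K/W
R_perlite board = ln(139/64)/(2π×0.0598×1) = 2.064 K/W
R_cellular glass = ln(184/139)/(2π×0.0436×1) = 1.024 K/W
R_outer film = 1/(h_o·2πr_oL) = 1/(17.1×2π×0.184×1) = 0.05058 K/W
R_total = 3.142 K/W
Q = ΔT/R_total = 100/3.142
Q = 31.8 W/m
T_interface = T_inner − Q·ΣR(inner→interface) = 126 − 31.8×2.068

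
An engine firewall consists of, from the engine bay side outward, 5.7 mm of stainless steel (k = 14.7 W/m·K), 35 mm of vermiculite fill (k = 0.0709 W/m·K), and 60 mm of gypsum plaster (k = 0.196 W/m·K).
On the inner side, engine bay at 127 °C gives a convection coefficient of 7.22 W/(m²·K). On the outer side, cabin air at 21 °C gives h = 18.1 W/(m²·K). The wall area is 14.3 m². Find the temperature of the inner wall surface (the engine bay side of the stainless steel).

T ≈ 112 °C

Model the wall as resistances in series:
R_inner film = 1/(h_i·A) = 1/(7.22×14.3) = 0.009686 K/W
R_stainless steel = L/(kA) = 0.0057/(14.7×14.3) = 2.712×10^-5 K/W
R_vermiculite fill = L/(kA) = 0.035/(0.0709×14.3) = 0.03452 K/W
R_gypsum plaster = L/(kA) = 0.06/(0.196×14.3) = 0.02141 K/W
R_outer film = 1/(h_o·A) = 1/(18.1×14.3) = 0.003864 K/W
R_total = 0.0695 K/W;  Q = ΔT/R_total = 106/0.0695 = 1525 W
T_interface = T_inner − Q·ΣR(inner→interface) = 127 − 1530×0.009686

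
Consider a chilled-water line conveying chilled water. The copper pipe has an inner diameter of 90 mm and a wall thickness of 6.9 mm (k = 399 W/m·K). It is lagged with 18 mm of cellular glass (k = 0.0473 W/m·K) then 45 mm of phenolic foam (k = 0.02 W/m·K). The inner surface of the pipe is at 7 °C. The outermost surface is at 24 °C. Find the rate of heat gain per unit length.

q′ ≈ 3.43 W/m

Per-layer cylindrical resistances, series-summed:
R_copper pipe wall = ln(51.9/45)/(2π×399×1) = 5.69×10^-5 K/W
R_cellular glass = ln(69.9/51.9)/(2π×0.0473×1) = 1.002 K/W
R_phenolic foam = ln(114.9/69.9)/(2π×0.02×1) = 3.955 K/W
R_total = 4.957 K/W
Q = ΔT/R_total = 17/4.957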